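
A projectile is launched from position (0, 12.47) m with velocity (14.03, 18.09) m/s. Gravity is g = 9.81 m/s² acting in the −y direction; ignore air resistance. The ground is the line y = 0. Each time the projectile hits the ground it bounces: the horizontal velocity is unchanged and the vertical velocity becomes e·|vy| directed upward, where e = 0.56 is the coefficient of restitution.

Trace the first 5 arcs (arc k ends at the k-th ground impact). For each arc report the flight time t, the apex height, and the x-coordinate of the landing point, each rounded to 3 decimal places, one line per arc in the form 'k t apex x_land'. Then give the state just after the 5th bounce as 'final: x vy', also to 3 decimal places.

1 4.282 29.149 60.074
2 2.730 9.141 98.380
3 1.529 2.867 119.832
4 0.856 0.899 131.845
5 0.479 0.282 138.572
final: 138.572 1.317

Arc 1: start y=12.470, vy=18.090 → t=4.282, apex=29.149, x_land=60.074, impact vy=-23.915
  bounce: vy ← 0.56·23.915 = 13.392
Arc 2: start y=0.000, vy=13.392 → t=2.730, apex=9.141, x_land=98.380, impact vy=-13.392
  bounce: vy ← 0.56·13.392 = 7.500
Arc 3: start y=0.000, vy=7.500 → t=1.529, apex=2.867, x_land=119.832, impact vy=-7.500
  bounce: vy ← 0.56·7.500 = 4.200
Arc 4: start y=0.000, vy=4.200 → t=0.856, apex=0.899, x_land=131.845, impact vy=-4.200
  bounce: vy ← 0.56·4.200 = 2.352
Arc 5: start y=0.000, vy=2.352 → t=0.479, apex=0.282, x_land=138.572, impact vy=-2.352
  bounce: vy ← 0.56·2.352 = 1.317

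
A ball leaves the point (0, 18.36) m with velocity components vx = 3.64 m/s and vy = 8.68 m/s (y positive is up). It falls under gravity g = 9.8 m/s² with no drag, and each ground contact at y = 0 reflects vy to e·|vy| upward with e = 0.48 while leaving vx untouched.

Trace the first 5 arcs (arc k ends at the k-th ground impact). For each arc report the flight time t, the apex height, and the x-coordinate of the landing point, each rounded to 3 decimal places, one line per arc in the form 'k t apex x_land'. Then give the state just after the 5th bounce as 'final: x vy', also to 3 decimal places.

1 3.014 22.204 10.973
2 2.044 5.116 18.411
3 0.981 1.179 21.982
4 0.471 0.272 23.695
5 0.226 0.063 24.518
final: 24.518 0.532

Arc 1: start y=18.360, vy=8.680 → t=3.014, apex=22.204, x_land=10.973, impact vy=-20.861
  bounce: vy ← 0.48·20.861 = 10.013
Arc 2: start y=0.000, vy=10.013 → t=2.044, apex=5.116, x_land=18.411, impact vy=-10.013
  bounce: vy ← 0.48·10.013 = 4.806
Arc 3: start y=0.000, vy=4.806 → t=0.981, apex=1.179, x_land=21.982, impact vy=-4.806
  bounce: vy ← 0.48·4.806 = 2.307
Arc 4: start y=0.000, vy=2.307 → t=0.471, apex=0.272, x_land=23.695, impact vy=-2.307
  bounce: vy ← 0.48·2.307 = 1.107
Arc 5: start y=0.000, vy=1.107 → t=0.226, apex=0.063, x_land=24.518, impact vy=-1.107
  bounce: vy ← 0.48·1.107 = 0.532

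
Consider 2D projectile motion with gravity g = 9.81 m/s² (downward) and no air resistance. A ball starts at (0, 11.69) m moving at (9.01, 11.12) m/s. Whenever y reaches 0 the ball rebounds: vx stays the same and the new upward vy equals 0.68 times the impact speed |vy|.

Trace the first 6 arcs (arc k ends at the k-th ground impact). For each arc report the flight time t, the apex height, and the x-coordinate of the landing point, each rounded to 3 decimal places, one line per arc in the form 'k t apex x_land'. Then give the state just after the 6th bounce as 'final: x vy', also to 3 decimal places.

1 3.049 17.992 27.470
2 2.605 8.320 50.938
3 1.771 3.847 66.897
4 1.204 1.779 77.749
5 0.819 0.823 85.128
6 0.557 0.380 90.146
final: 90.146 1.858

Arc 1: start y=11.690, vy=11.120 → t=3.049, apex=17.992, x_land=27.470, impact vy=-18.789
  bounce: vy ← 0.68·18.789 = 12.776
Arc 2: start y=0.000, vy=12.776 → t=2.605, apex=8.320, x_land=50.938, impact vy=-12.776
  bounce: vy ← 0.68·12.776 = 8.688
Arc 3: start y=0.000, vy=8.688 → t=1.771, apex=3.847, x_land=66.897, impact vy=-8.688
  bounce: vy ← 0.68·8.688 = 5.908
Arc 4: start y=0.000, vy=5.908 → t=1.204, apex=1.779, x_land=77.749, impact vy=-5.908
  bounce: vy ← 0.68·5.908 = 4.017
Arc 5: start y=0.000, vy=4.017 → t=0.819, apex=0.823, x_land=85.128, impact vy=-4.017
  bounce: vy ← 0.68·4.017 = 2.732
Arc 6: start y=0.000, vy=2.732 → t=0.557, apex=0.380, x_land=90.146, impact vy=-2.732
  bounce: vy ← 0.68·2.732 = 1.858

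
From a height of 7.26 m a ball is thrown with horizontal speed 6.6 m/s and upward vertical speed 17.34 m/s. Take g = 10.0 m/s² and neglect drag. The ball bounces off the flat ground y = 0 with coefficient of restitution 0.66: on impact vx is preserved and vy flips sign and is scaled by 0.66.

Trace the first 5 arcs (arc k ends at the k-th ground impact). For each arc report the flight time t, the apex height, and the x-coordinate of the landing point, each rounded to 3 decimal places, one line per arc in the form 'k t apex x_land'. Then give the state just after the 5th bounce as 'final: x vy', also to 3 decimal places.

1 3.846 22.294 25.381
2 2.787 9.711 43.777
3 1.840 4.230 55.918
4 1.214 1.843 63.932
5 0.801 0.803 69.220
final: 69.220 2.644

Arc 1: start y=7.260, vy=17.340 → t=3.846, apex=22.294, x_land=25.381, impact vy=-21.116
  bounce: vy ← 0.66·21.116 = 13.936
Arc 2: start y=0.000, vy=13.936 → t=2.787, apex=9.711, x_land=43.777, impact vy=-13.936
  bounce: vy ← 0.66·13.936 = 9.198
Arc 3: start y=0.000, vy=9.198 → t=1.840, apex=4.230, x_land=55.918, impact vy=-9.198
  bounce: vy ← 0.66·9.198 = 6.071
Arc 4: start y=0.000, vy=6.071 → t=1.214, apex=1.843, x_land=63.932, impact vy=-6.071
  bounce: vy ← 0.66·6.071 = 4.007
Arc 5: start y=0.000, vy=4.007 → t=0.801, apex=0.803, x_land=69.220, impact vy=-4.007
  bounce: vy ← 0.66·4.007 = 2.644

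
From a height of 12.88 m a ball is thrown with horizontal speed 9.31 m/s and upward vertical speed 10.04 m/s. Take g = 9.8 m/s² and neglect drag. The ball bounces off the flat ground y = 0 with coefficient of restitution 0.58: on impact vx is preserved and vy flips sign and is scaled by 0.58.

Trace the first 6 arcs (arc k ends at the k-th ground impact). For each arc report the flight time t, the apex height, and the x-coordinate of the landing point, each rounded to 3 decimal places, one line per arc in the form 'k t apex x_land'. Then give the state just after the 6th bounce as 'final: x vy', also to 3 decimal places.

Arc 1: start y=12.880, vy=10.040 → t=2.942, apex=18.023, x_land=27.393, impact vy=-18.795
  bounce: vy ← 0.58·18.795 = 10.901
Arc 2: start y=0.000, vy=10.901 → t=2.225, apex=6.063, x_land=48.105, impact vy=-10.901
  bounce: vy ← 0.58·10.901 = 6.323
Arc 3: start y=0.000, vy=6.323 → t=1.290, apex=2.040, x_land=60.118, impact vy=-6.323
  bounce: vy ← 0.58·6.323 = 3.667
Arc 4: start y=0.000, vy=3.667 → t=0.748, apex=0.686, x_land=67.086, impact vy=-3.667
  bounce: vy ← 0.58·3.667 = 2.127
Arc 5: start y=0.000, vy=2.127 → t=0.434, apex=0.231, x_land=71.127, impact vy=-2.127
  bounce: vy ← 0.58·2.127 = 1.234
Arc 6: start y=0.000, vy=1.234 → t=0.252, apex=0.078, x_land=73.471, impact vy=-1.234
  bounce: vy ← 0.58·1.234 = 0.715

1 2.942 18.023 27.393
2 2.225 6.063 48.105
3 1.290 2.040 60.118
4 0.748 0.686 67.086
5 0.434 0.231 71.127
6 0.252 0.078 73.471
final: 73.471 0.715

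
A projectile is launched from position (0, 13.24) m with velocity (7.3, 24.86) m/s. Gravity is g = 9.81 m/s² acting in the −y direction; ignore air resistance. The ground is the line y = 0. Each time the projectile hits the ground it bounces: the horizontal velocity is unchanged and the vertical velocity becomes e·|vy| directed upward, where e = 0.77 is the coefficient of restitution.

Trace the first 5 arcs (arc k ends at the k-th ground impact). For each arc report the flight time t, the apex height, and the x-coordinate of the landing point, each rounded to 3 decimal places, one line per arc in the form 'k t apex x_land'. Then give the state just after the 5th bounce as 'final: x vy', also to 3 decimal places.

1 5.554 44.739 40.546
2 4.651 26.526 74.499
3 3.581 15.727 100.642
4 2.758 9.325 120.772
5 2.123 5.529 136.273
final: 136.273 8.020

Arc 1: start y=13.240, vy=24.860 → t=5.554, apex=44.739, x_land=40.546, impact vy=-29.627
  bounce: vy ← 0.77·29.627 = 22.813
Arc 2: start y=0.000, vy=22.813 → t=4.651, apex=26.526, x_land=74.499, impact vy=-22.813
  bounce: vy ← 0.77·22.813 = 17.566
Arc 3: start y=0.000, vy=17.566 → t=3.581, apex=15.727, x_land=100.642, impact vy=-17.566
  bounce: vy ← 0.77·17.566 = 13.526
Arc 4: start y=0.000, vy=13.526 → t=2.758, apex=9.325, x_land=120.772, impact vy=-13.526
  bounce: vy ← 0.77·13.526 = 10.415
Arc 5: start y=0.000, vy=10.415 → t=2.123, apex=5.529, x_land=136.273, impact vy=-10.415
  bounce: vy ← 0.77·10.415 = 8.020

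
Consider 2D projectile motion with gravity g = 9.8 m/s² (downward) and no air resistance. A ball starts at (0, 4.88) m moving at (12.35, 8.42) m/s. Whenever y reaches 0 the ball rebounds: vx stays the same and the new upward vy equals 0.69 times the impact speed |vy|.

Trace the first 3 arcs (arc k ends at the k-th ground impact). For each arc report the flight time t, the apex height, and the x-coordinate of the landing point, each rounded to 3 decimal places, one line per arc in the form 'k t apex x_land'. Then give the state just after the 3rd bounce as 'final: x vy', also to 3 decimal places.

1 2.176 8.497 26.874
2 1.817 4.045 49.317
3 1.254 1.926 64.803
final: 64.803 4.239

Arc 1: start y=4.880, vy=8.420 → t=2.176, apex=8.497, x_land=26.874, impact vy=-12.905
  bounce: vy ← 0.69·12.905 = 8.905
Arc 2: start y=0.000, vy=8.905 → t=1.817, apex=4.045, x_land=49.317, impact vy=-8.905
  bounce: vy ← 0.69·8.905 = 6.144
Arc 3: start y=0.000, vy=6.144 → t=1.254, apex=1.926, x_land=64.803, impact vy=-6.144
  bounce: vy ← 0.69·6.144 = 4.239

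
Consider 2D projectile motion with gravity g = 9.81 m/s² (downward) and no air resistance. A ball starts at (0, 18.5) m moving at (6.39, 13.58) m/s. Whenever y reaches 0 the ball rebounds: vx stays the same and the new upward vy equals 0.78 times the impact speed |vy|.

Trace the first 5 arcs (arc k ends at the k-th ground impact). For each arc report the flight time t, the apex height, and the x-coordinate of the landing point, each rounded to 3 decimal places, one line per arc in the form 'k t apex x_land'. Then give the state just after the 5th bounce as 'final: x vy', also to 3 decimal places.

1 3.769 27.899 24.085
2 3.721 16.974 47.860
3 2.902 10.327 66.403
4 2.264 6.283 80.867
5 1.766 3.823 92.149
final: 92.149 6.755

Arc 1: start y=18.500, vy=13.580 → t=3.769, apex=27.899, x_land=24.085, impact vy=-23.396
  bounce: vy ← 0.78·23.396 = 18.249
Arc 2: start y=0.000, vy=18.249 → t=3.721, apex=16.974, x_land=47.860, impact vy=-18.249
  bounce: vy ← 0.78·18.249 = 14.234
Arc 3: start y=0.000, vy=14.234 → t=2.902, apex=10.327, x_land=66.403, impact vy=-14.234
  bounce: vy ← 0.78·14.234 = 11.103
Arc 4: start y=0.000, vy=11.103 → t=2.264, apex=6.283, x_land=80.867, impact vy=-11.103
  bounce: vy ← 0.78·11.103 = 8.660
Arc 5: start y=0.000, vy=8.660 → t=1.766, apex=3.823, x_land=92.149, impact vy=-8.660
  bounce: vy ← 0.78·8.660 = 6.755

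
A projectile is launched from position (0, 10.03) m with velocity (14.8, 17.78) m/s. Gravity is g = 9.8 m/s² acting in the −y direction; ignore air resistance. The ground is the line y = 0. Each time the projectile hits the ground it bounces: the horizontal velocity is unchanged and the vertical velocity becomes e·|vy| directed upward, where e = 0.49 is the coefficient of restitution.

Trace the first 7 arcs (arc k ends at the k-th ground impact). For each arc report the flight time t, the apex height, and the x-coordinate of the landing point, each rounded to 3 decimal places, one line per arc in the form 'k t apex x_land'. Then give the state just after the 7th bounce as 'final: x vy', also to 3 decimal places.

1 4.125 26.159 61.047
2 2.264 6.281 94.559
3 1.110 1.508 110.980
4 0.544 0.362 119.026
5 0.266 0.087 122.969
6 0.131 0.021 124.901
7 0.064 0.005 125.848
final: 125.848 0.154

Arc 1: start y=10.030, vy=17.780 → t=4.125, apex=26.159, x_land=61.047, impact vy=-22.643
  bounce: vy ← 0.49·22.643 = 11.095
Arc 2: start y=0.000, vy=11.095 → t=2.264, apex=6.281, x_land=94.559, impact vy=-11.095
  bounce: vy ← 0.49·11.095 = 5.437
Arc 3: start y=0.000, vy=5.437 → t=1.110, apex=1.508, x_land=110.980, impact vy=-5.437
  bounce: vy ← 0.49·5.437 = 2.664
Arc 4: start y=0.000, vy=2.664 → t=0.544, apex=0.362, x_land=119.026, impact vy=-2.664
  bounce: vy ← 0.49·2.664 = 1.305
Arc 5: start y=0.000, vy=1.305 → t=0.266, apex=0.087, x_land=122.969, impact vy=-1.305
  bounce: vy ← 0.49·1.305 = 0.640
Arc 6: start y=0.000, vy=0.640 → t=0.131, apex=0.021, x_land=124.901, impact vy=-0.640
  bounce: vy ← 0.49·0.640 = 0.313
Arc 7: start y=0.000, vy=0.313 → t=0.064, apex=0.005, x_land=125.848, impact vy=-0.313
  bounce: vy ← 0.49·0.313 = 0.154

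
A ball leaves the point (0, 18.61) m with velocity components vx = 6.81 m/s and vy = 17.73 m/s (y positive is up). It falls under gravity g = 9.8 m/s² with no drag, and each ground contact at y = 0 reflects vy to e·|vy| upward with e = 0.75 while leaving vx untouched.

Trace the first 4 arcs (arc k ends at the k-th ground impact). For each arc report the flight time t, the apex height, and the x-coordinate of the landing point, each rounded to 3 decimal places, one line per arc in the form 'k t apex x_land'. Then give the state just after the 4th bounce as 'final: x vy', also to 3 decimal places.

Arc 1: start y=18.610, vy=17.730 → t=4.468, apex=34.648, x_land=30.429, impact vy=-26.060
  bounce: vy ← 0.75·26.060 = 19.545
Arc 2: start y=0.000, vy=19.545 → t=3.989, apex=19.490, x_land=57.593, impact vy=-19.545
  bounce: vy ← 0.75·19.545 = 14.659
Arc 3: start y=0.000, vy=14.659 → t=2.992, apex=10.963, x_land=77.965, impact vy=-14.659
  bounce: vy ← 0.75·14.659 = 10.994
Arc 4: start y=0.000, vy=10.994 → t=2.244, apex=6.167, x_land=93.244, impact vy=-10.994
  bounce: vy ← 0.75·10.994 = 8.245

1 4.468 34.648 30.429
2 3.989 19.490 57.593
3 2.992 10.963 77.965
4 2.244 6.167 93.244
final: 93.244 8.245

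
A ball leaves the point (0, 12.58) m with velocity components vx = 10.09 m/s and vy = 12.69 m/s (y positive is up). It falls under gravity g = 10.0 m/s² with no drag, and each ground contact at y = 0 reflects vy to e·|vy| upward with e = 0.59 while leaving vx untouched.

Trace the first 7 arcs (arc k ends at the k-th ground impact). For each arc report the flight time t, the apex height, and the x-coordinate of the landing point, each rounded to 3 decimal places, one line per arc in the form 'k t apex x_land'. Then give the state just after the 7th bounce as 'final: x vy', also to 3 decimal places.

1 3.300 20.632 33.300
2 2.397 7.182 57.486
3 1.414 2.500 71.756
4 0.834 0.870 80.175
5 0.492 0.303 85.142
6 0.290 0.105 88.072
7 0.171 0.037 89.802
final: 89.802 0.506

Arc 1: start y=12.580, vy=12.690 → t=3.300, apex=20.632, x_land=33.300, impact vy=-20.313
  bounce: vy ← 0.59·20.313 = 11.985
Arc 2: start y=0.000, vy=11.985 → t=2.397, apex=7.182, x_land=57.486, impact vy=-11.985
  bounce: vy ← 0.59·11.985 = 7.071
Arc 3: start y=0.000, vy=7.071 → t=1.414, apex=2.500, x_land=71.756, impact vy=-7.071
  bounce: vy ← 0.59·7.071 = 4.172
Arc 4: start y=0.000, vy=4.172 → t=0.834, apex=0.870, x_land=80.175, impact vy=-4.172
  bounce: vy ← 0.59·4.172 = 2.461
Arc 5: start y=0.000, vy=2.461 → t=0.492, apex=0.303, x_land=85.142, impact vy=-2.461
  bounce: vy ← 0.59·2.461 = 1.452
Arc 6: start y=0.000, vy=1.452 → t=0.290, apex=0.105, x_land=88.072, impact vy=-1.452
  bounce: vy ← 0.59·1.452 = 0.857
Arc 7: start y=0.000, vy=0.857 → t=0.171, apex=0.037, x_land=89.802, impact vy=-0.857
  bounce: vy ← 0.59·0.857 = 0.506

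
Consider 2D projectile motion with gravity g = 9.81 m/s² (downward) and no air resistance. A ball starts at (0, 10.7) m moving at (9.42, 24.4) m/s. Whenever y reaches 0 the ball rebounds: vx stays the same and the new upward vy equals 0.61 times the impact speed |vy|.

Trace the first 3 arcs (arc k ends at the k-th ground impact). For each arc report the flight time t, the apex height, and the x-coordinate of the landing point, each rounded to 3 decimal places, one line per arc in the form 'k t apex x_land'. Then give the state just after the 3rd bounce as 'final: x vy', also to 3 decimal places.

Arc 1: start y=10.700, vy=24.400 → t=5.380, apex=41.045, x_land=50.680, impact vy=-28.378
  bounce: vy ← 0.61·28.378 = 17.310
Arc 2: start y=0.000, vy=17.310 → t=3.529, apex=15.273, x_land=83.924, impact vy=-17.310
  bounce: vy ← 0.61·17.310 = 10.559
Arc 3: start y=0.000, vy=10.559 → t=2.153, apex=5.683, x_land=104.203, impact vy=-10.559
  bounce: vy ← 0.61·10.559 = 6.441

1 5.380 41.045 50.680
2 3.529 15.273 83.924
3 2.153 5.683 104.203
final: 104.203 6.441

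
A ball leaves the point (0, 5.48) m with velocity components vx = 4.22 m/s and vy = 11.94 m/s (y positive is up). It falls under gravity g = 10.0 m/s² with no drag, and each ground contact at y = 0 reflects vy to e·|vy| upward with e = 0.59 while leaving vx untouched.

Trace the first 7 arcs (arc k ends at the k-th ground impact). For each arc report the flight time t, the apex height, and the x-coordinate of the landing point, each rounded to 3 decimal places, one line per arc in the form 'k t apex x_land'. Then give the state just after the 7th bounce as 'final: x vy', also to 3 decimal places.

Arc 1: start y=5.480, vy=11.940 → t=2.782, apex=12.608, x_land=11.740, impact vy=-15.880
  bounce: vy ← 0.59·15.880 = 9.369
Arc 2: start y=0.000, vy=9.369 → t=1.874, apex=4.389, x_land=19.647, impact vy=-9.369
  bounce: vy ← 0.59·9.369 = 5.528
Arc 3: start y=0.000, vy=5.528 → t=1.106, apex=1.528, x_land=24.313, impact vy=-5.528
  bounce: vy ← 0.59·5.528 = 3.261
Arc 4: start y=0.000, vy=3.261 → t=0.652, apex=0.532, x_land=27.065, impact vy=-3.261
  bounce: vy ← 0.59·3.261 = 1.924
Arc 5: start y=0.000, vy=1.924 → t=0.385, apex=0.185, x_land=28.689, impact vy=-1.924
  bounce: vy ← 0.59·1.924 = 1.135
Arc 6: start y=0.000, vy=1.135 → t=0.227, apex=0.064, x_land=29.647, impact vy=-1.135
  bounce: vy ← 0.59·1.135 = 0.670
Arc 7: start y=0.000, vy=0.670 → t=0.134, apex=0.022, x_land=30.213, impact vy=-0.670
  bounce: vy ← 0.59·0.670 = 0.395

1 2.782 12.608 11.740
2 1.874 4.389 19.647
3 1.106 1.528 24.313
4 0.652 0.532 27.065
5 0.385 0.185 28.689
6 0.227 0.064 29.647
7 0.134 0.022 30.213
final: 30.213 0.395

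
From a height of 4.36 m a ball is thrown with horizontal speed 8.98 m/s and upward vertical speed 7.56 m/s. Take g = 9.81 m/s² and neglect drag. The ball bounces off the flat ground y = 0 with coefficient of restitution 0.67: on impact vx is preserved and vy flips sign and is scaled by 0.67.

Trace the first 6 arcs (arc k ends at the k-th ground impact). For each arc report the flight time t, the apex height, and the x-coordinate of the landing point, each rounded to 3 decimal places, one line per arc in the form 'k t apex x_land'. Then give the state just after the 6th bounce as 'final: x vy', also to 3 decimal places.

1 1.988 7.273 17.855
2 1.632 3.265 32.508
3 1.093 1.466 42.325
4 0.732 0.658 48.903
5 0.491 0.295 53.310
6 0.329 0.133 56.263
final: 56.263 1.081

Arc 1: start y=4.360, vy=7.560 → t=1.988, apex=7.273, x_land=17.855, impact vy=-11.946
  bounce: vy ← 0.67·11.946 = 8.004
Arc 2: start y=0.000, vy=8.004 → t=1.632, apex=3.265, x_land=32.508, impact vy=-8.004
  bounce: vy ← 0.67·8.004 = 5.362
Arc 3: start y=0.000, vy=5.362 → t=1.093, apex=1.466, x_land=42.325, impact vy=-5.362
  bounce: vy ← 0.67·5.362 = 3.593
Arc 4: start y=0.000, vy=3.593 → t=0.732, apex=0.658, x_land=48.903, impact vy=-3.593
  bounce: vy ← 0.67·3.593 = 2.407
Arc 5: start y=0.000, vy=2.407 → t=0.491, apex=0.295, x_land=53.310, impact vy=-2.407
  bounce: vy ← 0.67·2.407 = 1.613
Arc 6: start y=0.000, vy=1.613 → t=0.329, apex=0.133, x_land=56.263, impact vy=-1.613
  bounce: vy ← 0.67·1.613 = 1.081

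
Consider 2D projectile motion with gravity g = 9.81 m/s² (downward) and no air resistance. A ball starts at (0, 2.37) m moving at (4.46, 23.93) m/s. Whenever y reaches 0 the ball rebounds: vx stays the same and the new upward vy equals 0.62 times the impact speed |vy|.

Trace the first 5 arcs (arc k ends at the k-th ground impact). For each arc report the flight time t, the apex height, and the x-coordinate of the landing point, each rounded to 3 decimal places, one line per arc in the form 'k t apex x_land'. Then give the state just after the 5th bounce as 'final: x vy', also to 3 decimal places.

1 4.976 31.557 22.192
2 3.145 12.130 36.220
3 1.950 4.663 44.917
4 1.209 1.792 50.309
5 0.750 0.689 53.652
final: 53.652 2.280

Arc 1: start y=2.370, vy=23.930 → t=4.976, apex=31.557, x_land=22.192, impact vy=-24.883
  bounce: vy ← 0.62·24.883 = 15.427
Arc 2: start y=0.000, vy=15.427 → t=3.145, apex=12.130, x_land=36.220, impact vy=-15.427
  bounce: vy ← 0.62·15.427 = 9.565
Arc 3: start y=0.000, vy=9.565 → t=1.950, apex=4.663, x_land=44.917, impact vy=-9.565
  bounce: vy ← 0.62·9.565 = 5.930
Arc 4: start y=0.000, vy=5.930 → t=1.209, apex=1.792, x_land=50.309, impact vy=-5.930
  bounce: vy ← 0.62·5.930 = 3.677
Arc 5: start y=0.000, vy=3.677 → t=0.750, apex=0.689, x_land=53.652, impact vy=-3.677
  bounce: vy ← 0.62·3.677 = 2.280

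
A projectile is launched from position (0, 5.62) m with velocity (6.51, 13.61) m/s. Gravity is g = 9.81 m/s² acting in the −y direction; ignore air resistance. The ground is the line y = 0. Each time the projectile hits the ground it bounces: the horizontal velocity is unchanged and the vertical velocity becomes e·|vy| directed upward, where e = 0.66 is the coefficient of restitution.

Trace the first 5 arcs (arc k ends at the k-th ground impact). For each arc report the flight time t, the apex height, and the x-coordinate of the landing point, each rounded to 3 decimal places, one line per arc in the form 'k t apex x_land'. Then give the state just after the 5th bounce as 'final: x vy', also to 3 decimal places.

1 3.140 15.061 20.439
2 2.313 6.561 35.497
3 1.527 2.858 45.435
4 1.008 1.245 51.994
5 0.665 0.542 56.323
final: 56.323 2.153

Arc 1: start y=5.620, vy=13.610 → t=3.140, apex=15.061, x_land=20.439, impact vy=-17.190
  bounce: vy ← 0.66·17.190 = 11.345
Arc 2: start y=0.000, vy=11.345 → t=2.313, apex=6.561, x_land=35.497, impact vy=-11.345
  bounce: vy ← 0.66·11.345 = 7.488
Arc 3: start y=0.000, vy=7.488 → t=1.527, apex=2.858, x_land=45.435, impact vy=-7.488
  bounce: vy ← 0.66·7.488 = 4.942
Arc 4: start y=0.000, vy=4.942 → t=1.008, apex=1.245, x_land=51.994, impact vy=-4.942
  bounce: vy ← 0.66·4.942 = 3.262
Arc 5: start y=0.000, vy=3.262 → t=0.665, apex=0.542, x_land=56.323, impact vy=-3.262
  bounce: vy ← 0.66·3.262 = 2.153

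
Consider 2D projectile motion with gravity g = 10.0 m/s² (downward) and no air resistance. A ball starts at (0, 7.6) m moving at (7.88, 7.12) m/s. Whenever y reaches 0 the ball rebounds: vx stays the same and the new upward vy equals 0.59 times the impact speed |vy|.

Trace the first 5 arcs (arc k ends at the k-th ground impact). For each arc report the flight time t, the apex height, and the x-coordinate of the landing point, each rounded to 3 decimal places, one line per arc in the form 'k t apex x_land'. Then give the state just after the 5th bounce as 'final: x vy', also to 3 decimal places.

1 2.136 10.135 16.829
2 1.680 3.528 30.068
3 0.991 1.228 37.878
4 0.585 0.427 42.486
5 0.345 0.149 45.205
final: 45.205 1.018

Arc 1: start y=7.600, vy=7.120 → t=2.136, apex=10.135, x_land=16.829, impact vy=-14.237
  bounce: vy ← 0.59·14.237 = 8.400
Arc 2: start y=0.000, vy=8.400 → t=1.680, apex=3.528, x_land=30.068, impact vy=-8.400
  bounce: vy ← 0.59·8.400 = 4.956
Arc 3: start y=0.000, vy=4.956 → t=0.991, apex=1.228, x_land=37.878, impact vy=-4.956
  bounce: vy ← 0.59·4.956 = 2.924
Arc 4: start y=0.000, vy=2.924 → t=0.585, apex=0.427, x_land=42.486, impact vy=-2.924
  bounce: vy ← 0.59·2.924 = 1.725
Arc 5: start y=0.000, vy=1.725 → t=0.345, apex=0.149, x_land=45.205, impact vy=-1.725
  bounce: vy ← 0.59·1.725 = 1.018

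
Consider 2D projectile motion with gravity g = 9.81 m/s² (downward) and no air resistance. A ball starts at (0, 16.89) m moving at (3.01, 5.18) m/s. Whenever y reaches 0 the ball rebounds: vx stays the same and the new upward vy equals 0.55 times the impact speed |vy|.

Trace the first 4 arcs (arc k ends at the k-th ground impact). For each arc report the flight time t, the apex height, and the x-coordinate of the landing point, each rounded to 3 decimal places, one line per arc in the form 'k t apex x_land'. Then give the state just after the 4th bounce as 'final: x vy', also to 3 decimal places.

Arc 1: start y=16.890, vy=5.180 → t=2.457, apex=18.258, x_land=7.397, impact vy=-18.927
  bounce: vy ← 0.55·18.927 = 10.410
Arc 2: start y=0.000, vy=10.410 → t=2.122, apex=5.523, x_land=13.785, impact vy=-10.410
  bounce: vy ← 0.55·10.410 = 5.725
Arc 3: start y=0.000, vy=5.725 → t=1.167, apex=1.671, x_land=17.298, impact vy=-5.725
  bounce: vy ← 0.55·5.725 = 3.149
Arc 4: start y=0.000, vy=3.149 → t=0.642, apex=0.505, x_land=19.230, impact vy=-3.149
  bounce: vy ← 0.55·3.149 = 1.732

1 2.457 18.258 7.397
2 2.122 5.523 13.785
3 1.167 1.671 17.298
4 0.642 0.505 19.230
final: 19.230 1.732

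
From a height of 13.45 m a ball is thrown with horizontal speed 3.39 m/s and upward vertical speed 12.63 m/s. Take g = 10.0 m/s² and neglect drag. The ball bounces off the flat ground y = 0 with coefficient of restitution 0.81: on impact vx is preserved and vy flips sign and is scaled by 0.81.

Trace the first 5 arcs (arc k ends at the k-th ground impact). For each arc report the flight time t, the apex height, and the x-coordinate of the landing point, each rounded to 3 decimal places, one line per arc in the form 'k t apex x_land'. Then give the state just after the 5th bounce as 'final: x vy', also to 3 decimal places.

Arc 1: start y=13.450, vy=12.630 → t=3.333, apex=21.426, x_land=11.299, impact vy=-20.701
  bounce: vy ← 0.81·20.701 = 16.768
Arc 2: start y=0.000, vy=16.768 → t=3.354, apex=14.057, x_land=22.667, impact vy=-16.768
  bounce: vy ← 0.81·16.768 = 13.582
Arc 3: start y=0.000, vy=13.582 → t=2.716, apex=9.223, x_land=31.876, impact vy=-13.582
  bounce: vy ← 0.81·13.582 = 11.001
Arc 4: start y=0.000, vy=11.001 → t=2.200, apex=6.051, x_land=39.335, impact vy=-11.001
  bounce: vy ← 0.81·11.001 = 8.911
Arc 5: start y=0.000, vy=8.911 → t=1.782, apex=3.970, x_land=45.376, impact vy=-8.911
  bounce: vy ← 0.81·8.911 = 7.218

1 3.333 21.426 11.299
2 3.354 14.057 22.667
3 2.716 9.223 31.876
4 2.200 6.051 39.335
5 1.782 3.970 45.376
final: 45.376 7.218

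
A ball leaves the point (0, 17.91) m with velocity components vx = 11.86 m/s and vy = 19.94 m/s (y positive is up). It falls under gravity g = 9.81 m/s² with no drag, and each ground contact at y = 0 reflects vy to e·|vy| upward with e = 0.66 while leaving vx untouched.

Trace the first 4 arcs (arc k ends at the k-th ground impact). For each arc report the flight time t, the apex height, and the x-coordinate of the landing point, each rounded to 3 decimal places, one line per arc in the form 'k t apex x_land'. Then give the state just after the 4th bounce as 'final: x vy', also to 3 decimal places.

1 4.822 38.175 57.194
2 3.683 16.629 100.868
3 2.430 7.244 129.694
4 1.604 3.155 148.718
final: 148.718 5.193

Arc 1: start y=17.910, vy=19.940 → t=4.822, apex=38.175, x_land=57.194, impact vy=-27.368
  bounce: vy ← 0.66·27.368 = 18.063
Arc 2: start y=0.000, vy=18.063 → t=3.683, apex=16.629, x_land=100.868, impact vy=-18.063
  bounce: vy ← 0.66·18.063 = 11.921
Arc 3: start y=0.000, vy=11.921 → t=2.430, apex=7.244, x_land=129.694, impact vy=-11.921
  bounce: vy ← 0.66·11.921 = 7.868
Arc 4: start y=0.000, vy=7.868 → t=1.604, apex=3.155, x_land=148.718, impact vy=-7.868
  bounce: vy ← 0.66·7.868 = 5.193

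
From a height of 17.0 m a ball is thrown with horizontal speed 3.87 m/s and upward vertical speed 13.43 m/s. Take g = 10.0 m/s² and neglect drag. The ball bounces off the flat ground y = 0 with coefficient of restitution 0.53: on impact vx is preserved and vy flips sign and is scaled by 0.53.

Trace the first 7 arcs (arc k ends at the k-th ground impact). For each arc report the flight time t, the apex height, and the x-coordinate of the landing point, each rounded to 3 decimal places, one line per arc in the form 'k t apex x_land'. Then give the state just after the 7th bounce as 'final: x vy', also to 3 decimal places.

Arc 1: start y=17.000, vy=13.430 → t=3.624, apex=26.018, x_land=14.025, impact vy=-22.812
  bounce: vy ← 0.53·22.812 = 12.090
Arc 2: start y=0.000, vy=12.090 → t=2.418, apex=7.309, x_land=23.383, impact vy=-12.090
  bounce: vy ← 0.53·12.090 = 6.408
Arc 3: start y=0.000, vy=6.408 → t=1.282, apex=2.053, x_land=28.343, impact vy=-6.408
  bounce: vy ← 0.53·6.408 = 3.396
Arc 4: start y=0.000, vy=3.396 → t=0.679, apex=0.577, x_land=30.971, impact vy=-3.396
  bounce: vy ← 0.53·3.396 = 1.800
Arc 5: start y=0.000, vy=1.800 → t=0.360, apex=0.162, x_land=32.365, impact vy=-1.800
  bounce: vy ← 0.53·1.800 = 0.954
Arc 6: start y=0.000, vy=0.954 → t=0.191, apex=0.046, x_land=33.103, impact vy=-0.954
  bounce: vy ← 0.53·0.954 = 0.506
Arc 7: start y=0.000, vy=0.506 → t=0.101, apex=0.013, x_land=33.494, impact vy=-0.506
  bounce: vy ← 0.53·0.506 = 0.268

1 3.624 26.018 14.025
2 2.418 7.309 23.383
3 1.282 2.053 28.343
4 0.679 0.577 30.971
5 0.360 0.162 32.365
6 0.191 0.046 33.103
7 0.101 0.013 33.494
final: 33.494 0.268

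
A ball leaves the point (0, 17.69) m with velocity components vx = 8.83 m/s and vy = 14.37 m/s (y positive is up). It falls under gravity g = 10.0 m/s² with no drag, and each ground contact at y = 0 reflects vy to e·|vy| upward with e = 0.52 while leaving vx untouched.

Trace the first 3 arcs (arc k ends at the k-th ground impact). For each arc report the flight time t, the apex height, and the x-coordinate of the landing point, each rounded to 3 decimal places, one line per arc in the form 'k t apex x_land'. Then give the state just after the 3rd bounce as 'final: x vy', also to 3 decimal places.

Arc 1: start y=17.690, vy=14.370 → t=3.804, apex=28.015, x_land=33.590, impact vy=-23.671
  bounce: vy ← 0.52·23.671 = 12.309
Arc 2: start y=0.000, vy=12.309 → t=2.462, apex=7.575, x_land=55.327, impact vy=-12.309
  bounce: vy ← 0.52·12.309 = 6.401
Arc 3: start y=0.000, vy=6.401 → t=1.280, apex=2.048, x_land=66.630, impact vy=-6.401
  bounce: vy ← 0.52·6.401 = 3.328

1 3.804 28.015 33.590
2 2.462 7.575 55.327
3 1.280 2.048 66.630
final: 66.630 3.328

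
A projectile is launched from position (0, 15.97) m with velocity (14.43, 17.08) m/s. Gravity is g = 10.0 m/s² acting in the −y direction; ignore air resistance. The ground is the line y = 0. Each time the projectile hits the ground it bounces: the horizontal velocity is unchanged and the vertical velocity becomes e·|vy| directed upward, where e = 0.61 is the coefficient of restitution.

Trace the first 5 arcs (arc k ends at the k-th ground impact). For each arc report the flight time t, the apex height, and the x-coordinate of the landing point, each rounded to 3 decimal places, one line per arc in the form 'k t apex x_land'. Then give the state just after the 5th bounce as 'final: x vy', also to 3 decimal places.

1 4.180 30.556 60.319
2 3.016 11.370 103.839
3 1.840 4.231 130.386
4 1.122 1.574 146.580
5 0.685 0.586 156.459
final: 156.459 2.088

Arc 1: start y=15.970, vy=17.080 → t=4.180, apex=30.556, x_land=60.319, impact vy=-24.721
  bounce: vy ← 0.61·24.721 = 15.080
Arc 2: start y=0.000, vy=15.080 → t=3.016, apex=11.370, x_land=103.839, impact vy=-15.080
  bounce: vy ← 0.61·15.080 = 9.199
Arc 3: start y=0.000, vy=9.199 → t=1.840, apex=4.231, x_land=130.386, impact vy=-9.199
  bounce: vy ← 0.61·9.199 = 5.611
Arc 4: start y=0.000, vy=5.611 → t=1.122, apex=1.574, x_land=146.580, impact vy=-5.611
  bounce: vy ← 0.61·5.611 = 3.423
Arc 5: start y=0.000, vy=3.423 → t=0.685, apex=0.586, x_land=156.459, impact vy=-3.423
  bounce: vy ← 0.61·3.423 = 2.088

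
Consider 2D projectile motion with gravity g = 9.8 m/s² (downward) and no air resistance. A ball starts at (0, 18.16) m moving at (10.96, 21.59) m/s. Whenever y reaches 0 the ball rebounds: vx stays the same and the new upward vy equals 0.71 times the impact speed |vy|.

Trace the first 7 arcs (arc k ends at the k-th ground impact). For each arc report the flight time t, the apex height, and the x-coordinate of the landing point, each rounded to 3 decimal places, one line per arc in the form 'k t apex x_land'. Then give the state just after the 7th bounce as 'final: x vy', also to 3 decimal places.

Arc 1: start y=18.160, vy=21.590 → t=5.129, apex=41.942, x_land=56.211, impact vy=-28.672
  bounce: vy ← 0.71·28.672 = 20.357
Arc 2: start y=0.000, vy=20.357 → t=4.154, apex=21.143, x_land=101.744, impact vy=-20.357
  bounce: vy ← 0.71·20.357 = 14.453
Arc 3: start y=0.000, vy=14.453 → t=2.950, apex=10.658, x_land=134.072, impact vy=-14.453
  bounce: vy ← 0.71·14.453 = 10.262
Arc 4: start y=0.000, vy=10.262 → t=2.094, apex=5.373, x_land=157.025, impact vy=-10.262
  bounce: vy ← 0.71·10.262 = 7.286
Arc 5: start y=0.000, vy=7.286 → t=1.487, apex=2.708, x_land=173.322, impact vy=-7.286
  bounce: vy ← 0.71·7.286 = 5.173
Arc 6: start y=0.000, vy=5.173 → t=1.056, apex=1.365, x_land=184.893, impact vy=-5.173
  bounce: vy ← 0.71·5.173 = 3.673
Arc 7: start y=0.000, vy=3.673 → t=0.750, apex=0.688, x_land=193.108, impact vy=-3.673
  bounce: vy ← 0.71·3.673 = 2.608

1 5.129 41.942 56.211
2 4.154 21.143 101.744
3 2.950 10.658 134.072
4 2.094 5.373 157.025
5 1.487 2.708 173.322
6 1.056 1.365 184.893
7 0.750 0.688 193.108
final: 193.108 2.608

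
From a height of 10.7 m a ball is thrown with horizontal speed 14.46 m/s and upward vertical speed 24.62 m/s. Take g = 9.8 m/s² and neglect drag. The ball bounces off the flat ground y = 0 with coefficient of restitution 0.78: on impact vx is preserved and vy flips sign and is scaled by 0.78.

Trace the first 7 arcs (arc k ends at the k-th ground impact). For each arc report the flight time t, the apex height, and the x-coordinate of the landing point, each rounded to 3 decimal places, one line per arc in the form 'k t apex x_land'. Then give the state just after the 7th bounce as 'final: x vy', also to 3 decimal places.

1 5.427 41.626 78.473
2 4.547 25.325 144.220
3 3.547 15.408 195.502
4 2.766 9.374 235.503
5 2.158 5.703 266.703
6 1.683 3.470 291.039
7 1.313 2.111 310.022
final: 310.022 5.017

Arc 1: start y=10.700, vy=24.620 → t=5.427, apex=41.626, x_land=78.473, impact vy=-28.563
  bounce: vy ← 0.78·28.563 = 22.279
Arc 2: start y=0.000, vy=22.279 → t=4.547, apex=25.325, x_land=144.220, impact vy=-22.279
  bounce: vy ← 0.78·22.279 = 17.378
Arc 3: start y=0.000, vy=17.378 → t=3.547, apex=15.408, x_land=195.502, impact vy=-17.378
  bounce: vy ← 0.78·17.378 = 13.555
Arc 4: start y=0.000, vy=13.555 → t=2.766, apex=9.374, x_land=235.503, impact vy=-13.555
  bounce: vy ← 0.78·13.555 = 10.573
Arc 5: start y=0.000, vy=10.573 → t=2.158, apex=5.703, x_land=266.703, impact vy=-10.573
  bounce: vy ← 0.78·10.573 = 8.247
Arc 6: start y=0.000, vy=8.247 → t=1.683, apex=3.470, x_land=291.039, impact vy=-8.247
  bounce: vy ← 0.78·8.247 = 6.432
Arc 7: start y=0.000, vy=6.432 → t=1.313, apex=2.111, x_land=310.022, impact vy=-6.432
  bounce: vy ← 0.78·6.432 = 5.017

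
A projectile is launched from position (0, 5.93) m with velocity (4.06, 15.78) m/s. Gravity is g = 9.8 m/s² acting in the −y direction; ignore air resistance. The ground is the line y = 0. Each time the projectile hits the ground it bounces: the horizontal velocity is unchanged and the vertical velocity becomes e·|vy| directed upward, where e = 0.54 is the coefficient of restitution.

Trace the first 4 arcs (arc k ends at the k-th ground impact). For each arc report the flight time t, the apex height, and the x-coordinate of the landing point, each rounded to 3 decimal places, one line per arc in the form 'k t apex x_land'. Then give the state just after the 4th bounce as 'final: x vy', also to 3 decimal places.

1 3.560 18.635 14.455
2 2.106 5.434 23.006
3 1.137 1.585 27.623
4 0.614 0.462 30.117
final: 30.117 1.625

Arc 1: start y=5.930, vy=15.780 → t=3.560, apex=18.635, x_land=14.455, impact vy=-19.111
  bounce: vy ← 0.54·19.111 = 10.320
Arc 2: start y=0.000, vy=10.320 → t=2.106, apex=5.434, x_land=23.006, impact vy=-10.320
  bounce: vy ← 0.54·10.320 = 5.573
Arc 3: start y=0.000, vy=5.573 → t=1.137, apex=1.585, x_land=27.623, impact vy=-5.573
  bounce: vy ← 0.54·5.573 = 3.009
Arc 4: start y=0.000, vy=3.009 → t=0.614, apex=0.462, x_land=30.117, impact vy=-3.009
  bounce: vy ← 0.54·3.009 = 1.625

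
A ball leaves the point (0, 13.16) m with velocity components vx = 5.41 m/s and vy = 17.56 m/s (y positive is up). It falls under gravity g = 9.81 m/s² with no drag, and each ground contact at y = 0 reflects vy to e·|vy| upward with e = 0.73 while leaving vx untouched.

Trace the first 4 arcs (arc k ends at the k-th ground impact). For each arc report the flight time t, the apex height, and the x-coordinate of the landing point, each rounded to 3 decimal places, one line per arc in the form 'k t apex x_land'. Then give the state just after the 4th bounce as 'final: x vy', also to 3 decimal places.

Arc 1: start y=13.160, vy=17.560 → t=4.216, apex=28.876, x_land=22.810, impact vy=-23.802
  bounce: vy ← 0.73·23.802 = 17.376
Arc 2: start y=0.000, vy=17.376 → t=3.542, apex=15.388, x_land=41.975, impact vy=-17.376
  bounce: vy ← 0.73·17.376 = 12.684
Arc 3: start y=0.000, vy=12.684 → t=2.586, apex=8.200, x_land=55.965, impact vy=-12.684
  bounce: vy ← 0.73·12.684 = 9.260
Arc 4: start y=0.000, vy=9.260 → t=1.888, apex=4.370, x_land=66.178, impact vy=-9.260
  bounce: vy ← 0.73·9.260 = 6.759

1 4.216 28.876 22.810
2 3.542 15.388 41.975
3 2.586 8.200 55.965
4 1.888 4.370 66.178
final: 66.178 6.759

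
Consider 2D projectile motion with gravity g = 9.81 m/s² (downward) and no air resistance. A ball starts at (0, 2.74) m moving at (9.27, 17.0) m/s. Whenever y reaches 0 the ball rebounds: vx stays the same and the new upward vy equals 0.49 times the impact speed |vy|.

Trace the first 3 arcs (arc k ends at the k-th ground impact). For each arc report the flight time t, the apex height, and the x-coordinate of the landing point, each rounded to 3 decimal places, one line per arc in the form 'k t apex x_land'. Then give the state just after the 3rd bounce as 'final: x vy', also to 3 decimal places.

Arc 1: start y=2.740, vy=17.000 → t=3.620, apex=17.470, x_land=33.559, impact vy=-18.514
  bounce: vy ← 0.49·18.514 = 9.072
Arc 2: start y=0.000, vy=9.072 → t=1.849, apex=4.195, x_land=50.704, impact vy=-9.072
  bounce: vy ← 0.49·9.072 = 4.445
Arc 3: start y=0.000, vy=4.445 → t=0.906, apex=1.007, x_land=59.105, impact vy=-4.445
  bounce: vy ← 0.49·4.445 = 2.178

1 3.620 17.470 33.559
2 1.849 4.195 50.704
3 0.906 1.007 59.105
final: 59.105 2.178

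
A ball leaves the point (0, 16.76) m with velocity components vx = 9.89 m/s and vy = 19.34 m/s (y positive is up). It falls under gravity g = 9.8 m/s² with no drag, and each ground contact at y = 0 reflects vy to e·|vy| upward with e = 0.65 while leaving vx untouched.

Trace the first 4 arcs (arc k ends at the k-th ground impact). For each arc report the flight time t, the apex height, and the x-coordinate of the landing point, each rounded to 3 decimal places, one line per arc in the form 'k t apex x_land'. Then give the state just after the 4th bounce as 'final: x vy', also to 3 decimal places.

Arc 1: start y=16.760, vy=19.340 → t=4.678, apex=35.843, x_land=46.266, impact vy=-26.505
  bounce: vy ← 0.65·26.505 = 17.228
Arc 2: start y=0.000, vy=17.228 → t=3.516, apex=15.144, x_land=81.040, impact vy=-17.228
  bounce: vy ← 0.65·17.228 = 11.198
Arc 3: start y=0.000, vy=11.198 → t=2.285, apex=6.398, x_land=103.642, impact vy=-11.198
  bounce: vy ← 0.65·11.198 = 7.279
Arc 4: start y=0.000, vy=7.279 → t=1.486, apex=2.703, x_land=118.334, impact vy=-7.279
  bounce: vy ← 0.65·7.279 = 4.731

1 4.678 35.843 46.266
2 3.516 15.144 81.040
3 2.285 6.398 103.642
4 1.486 2.703 118.334
final: 118.334 4.731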